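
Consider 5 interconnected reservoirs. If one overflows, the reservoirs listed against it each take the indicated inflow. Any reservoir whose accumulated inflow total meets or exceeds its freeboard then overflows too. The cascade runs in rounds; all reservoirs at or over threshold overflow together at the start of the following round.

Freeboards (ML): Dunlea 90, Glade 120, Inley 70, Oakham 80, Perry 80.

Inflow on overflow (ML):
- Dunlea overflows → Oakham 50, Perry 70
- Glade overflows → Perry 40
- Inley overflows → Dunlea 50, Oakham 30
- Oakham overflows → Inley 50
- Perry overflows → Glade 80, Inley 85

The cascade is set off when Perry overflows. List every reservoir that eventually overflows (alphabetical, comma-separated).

Inley, Perry

Round 1 — Perry overflows (initial).
  Glade: +80 → 80 < 120
  Inley: +85 → 85 ≥ 70
Round 2 — Inley overflows.
  Dunlea: +50 → 50 < 90
  Oakham: +30 → 30 < 80
No further overflows.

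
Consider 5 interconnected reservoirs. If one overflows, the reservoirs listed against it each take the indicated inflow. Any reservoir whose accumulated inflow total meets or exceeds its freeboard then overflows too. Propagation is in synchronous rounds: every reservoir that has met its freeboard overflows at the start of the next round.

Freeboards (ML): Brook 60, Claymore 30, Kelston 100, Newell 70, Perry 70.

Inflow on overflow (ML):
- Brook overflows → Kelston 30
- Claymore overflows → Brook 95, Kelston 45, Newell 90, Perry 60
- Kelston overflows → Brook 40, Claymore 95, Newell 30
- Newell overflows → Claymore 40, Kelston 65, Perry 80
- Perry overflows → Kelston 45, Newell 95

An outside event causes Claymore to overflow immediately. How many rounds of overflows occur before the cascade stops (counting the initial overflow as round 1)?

3

Round 1 — Claymore overflows (initial).
  Brook: +95 → 95 ≥ 60
  Kelston: +45 → 45 < 100
  Newell: +90 → 90 ≥ 70
  Perry: +60 → 60 < 70
Round 2 — Brook, Newell overflow.
  Kelston: +30+65 → 140 ≥ 100
  Perry: +80 → 140 ≥ 70
Round 3 — Kelston, Perry overflow.
No further overflows.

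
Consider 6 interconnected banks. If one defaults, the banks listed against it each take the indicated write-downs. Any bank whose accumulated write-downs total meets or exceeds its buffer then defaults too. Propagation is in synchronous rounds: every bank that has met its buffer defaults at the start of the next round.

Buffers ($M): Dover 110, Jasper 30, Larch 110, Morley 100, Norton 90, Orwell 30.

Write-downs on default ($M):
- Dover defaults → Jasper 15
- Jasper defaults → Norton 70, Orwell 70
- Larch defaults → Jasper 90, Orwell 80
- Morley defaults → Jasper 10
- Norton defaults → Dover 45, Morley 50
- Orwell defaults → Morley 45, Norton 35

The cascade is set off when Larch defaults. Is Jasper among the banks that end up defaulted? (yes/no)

yes

Round 1 — Larch defaults (initial).
  Jasper: +90 → 90 ≥ 30
  Orwell: +80 → 80 ≥ 30
Round 2 — Jasper, Orwell default.
  Morley: +45 → 45 < 100
  Norton: +70+35 → 105 ≥ 90
Round 3 — Norton defaults.
  Dover: +45 → 45 < 110
  Morley: +50 → 95 < 100
No further defaults.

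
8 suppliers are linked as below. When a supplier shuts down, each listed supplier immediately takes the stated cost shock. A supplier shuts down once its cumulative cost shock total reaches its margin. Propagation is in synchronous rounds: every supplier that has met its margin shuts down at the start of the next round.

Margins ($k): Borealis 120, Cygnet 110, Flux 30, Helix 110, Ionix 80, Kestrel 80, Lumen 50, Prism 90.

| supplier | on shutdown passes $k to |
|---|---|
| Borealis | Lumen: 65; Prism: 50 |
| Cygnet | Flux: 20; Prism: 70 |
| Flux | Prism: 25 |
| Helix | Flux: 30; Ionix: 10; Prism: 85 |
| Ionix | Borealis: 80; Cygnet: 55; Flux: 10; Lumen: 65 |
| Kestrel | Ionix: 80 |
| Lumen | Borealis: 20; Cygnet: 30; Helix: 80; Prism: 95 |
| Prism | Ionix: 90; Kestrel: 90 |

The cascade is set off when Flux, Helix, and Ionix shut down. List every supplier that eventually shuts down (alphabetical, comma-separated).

Round 1 — Flux, Helix, Ionix shut down (initial).
  Borealis: +80 → 80 < 120
  Cygnet: +55 → 55 < 110
  Lumen: +65 → 65 ≥ 50
  Prism: +25+85 → 110 ≥ 90
Round 2 — Lumen, Prism shut down.
  Borealis: +20 → 100 < 120
  Cygnet: +30 → 85 < 110
  Kestrel: +90 → 90 ≥ 80
Round 3 — Kestrel shuts down.
No further shutdowns.

Flux, Helix, Ionix, Kestrel, Lumen, Prism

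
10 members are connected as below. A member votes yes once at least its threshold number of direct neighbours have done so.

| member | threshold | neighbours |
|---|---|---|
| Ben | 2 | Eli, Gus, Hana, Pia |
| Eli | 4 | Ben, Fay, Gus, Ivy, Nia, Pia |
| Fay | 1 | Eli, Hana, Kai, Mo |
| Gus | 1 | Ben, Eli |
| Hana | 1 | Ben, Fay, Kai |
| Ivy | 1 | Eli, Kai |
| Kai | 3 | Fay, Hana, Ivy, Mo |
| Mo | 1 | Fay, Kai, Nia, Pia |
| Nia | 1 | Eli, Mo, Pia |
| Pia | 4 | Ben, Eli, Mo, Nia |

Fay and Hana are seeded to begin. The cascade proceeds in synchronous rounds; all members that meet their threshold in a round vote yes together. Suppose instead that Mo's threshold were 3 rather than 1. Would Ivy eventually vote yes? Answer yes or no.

With Mo's threshold at 3:
Round 1 — Fay, Hana vote yes (initial).
Round 2 — no new yes votes; cascade stops.

no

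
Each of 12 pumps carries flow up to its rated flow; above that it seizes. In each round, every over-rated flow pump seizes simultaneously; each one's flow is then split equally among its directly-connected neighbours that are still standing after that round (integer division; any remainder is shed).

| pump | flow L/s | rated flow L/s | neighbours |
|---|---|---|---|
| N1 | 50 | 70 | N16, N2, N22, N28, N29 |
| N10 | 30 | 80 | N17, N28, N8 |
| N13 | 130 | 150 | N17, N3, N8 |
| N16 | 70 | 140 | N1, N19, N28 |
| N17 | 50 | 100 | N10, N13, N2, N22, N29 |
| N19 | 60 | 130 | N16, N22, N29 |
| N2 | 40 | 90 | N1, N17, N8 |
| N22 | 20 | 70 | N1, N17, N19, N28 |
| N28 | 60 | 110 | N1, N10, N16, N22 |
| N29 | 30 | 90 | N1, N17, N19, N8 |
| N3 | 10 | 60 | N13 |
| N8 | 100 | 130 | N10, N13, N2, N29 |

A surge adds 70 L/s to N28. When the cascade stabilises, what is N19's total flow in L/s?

96

Round 1 — N28 at 130 > 110. N28 seizes.
  N28 sheds 130 L/s to N1, N10, N16, N22: 32 each (2 lost).
    N1: 50+32 = 82 > 70
    N10: 30+32 = 62 ≤ 80
    N16: 70+32 = 102 ≤ 140
    N22: 20+32 = 52 ≤ 70
Round 2 — N1 seizes.
  N1 sheds 82 L/s to N16, N2, N22, N29: 20 each (2 lost).
    N16: 102+20 = 122 ≤ 140
    N2: 40+20 = 60 ≤ 90
    N22: 52+20 = 72 > 70
    N29: 30+20 = 50 ≤ 90
Round 3 — N22 seizes.
  N22 sheds 72 L/s to N17, N19: 36 each.
    N17: 50+36 = 86 ≤ 100
    N19: 60+36 = 96 ≤ 130
No further seizures.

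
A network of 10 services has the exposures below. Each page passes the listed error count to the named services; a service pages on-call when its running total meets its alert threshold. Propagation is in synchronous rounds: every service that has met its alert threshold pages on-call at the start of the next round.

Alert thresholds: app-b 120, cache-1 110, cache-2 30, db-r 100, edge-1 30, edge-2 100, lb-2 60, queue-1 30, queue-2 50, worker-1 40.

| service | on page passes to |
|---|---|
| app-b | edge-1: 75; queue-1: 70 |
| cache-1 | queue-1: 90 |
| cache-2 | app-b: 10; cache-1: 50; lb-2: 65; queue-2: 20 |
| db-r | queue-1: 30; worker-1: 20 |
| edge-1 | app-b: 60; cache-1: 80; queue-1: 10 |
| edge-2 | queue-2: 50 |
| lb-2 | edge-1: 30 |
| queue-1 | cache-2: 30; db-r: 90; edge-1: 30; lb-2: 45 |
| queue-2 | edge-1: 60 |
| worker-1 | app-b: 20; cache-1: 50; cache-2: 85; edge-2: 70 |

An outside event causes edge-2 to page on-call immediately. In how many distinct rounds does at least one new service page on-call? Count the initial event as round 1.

Round 1 — edge-2 pages on-call (initial).
  queue-2: +50 → 50 ≥ 50
Round 2 — queue-2 pages on-call.
  edge-1: +60 → 60 ≥ 30
Round 3 — edge-1 pages on-call.
  app-b: +60 → 60 < 120
  cache-1: +80 → 80 < 110
  queue-1: +10 → 10 < 30
No further pages.

3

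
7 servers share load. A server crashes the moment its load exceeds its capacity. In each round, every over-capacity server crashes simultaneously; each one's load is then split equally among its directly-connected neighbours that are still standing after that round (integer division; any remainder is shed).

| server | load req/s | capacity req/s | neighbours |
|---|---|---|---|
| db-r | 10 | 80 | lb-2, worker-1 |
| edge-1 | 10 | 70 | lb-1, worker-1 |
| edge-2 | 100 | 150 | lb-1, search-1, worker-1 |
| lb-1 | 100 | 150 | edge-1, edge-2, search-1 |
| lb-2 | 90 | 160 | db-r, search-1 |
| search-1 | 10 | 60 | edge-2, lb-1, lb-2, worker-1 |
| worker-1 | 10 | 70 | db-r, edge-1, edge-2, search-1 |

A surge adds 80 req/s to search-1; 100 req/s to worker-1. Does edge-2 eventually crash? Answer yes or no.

Round 1 — search-1 at 90 > 60; worker-1 at 110 > 70. search-1, worker-1 crash.
  search-1 sheds 90 req/s to edge-2, lb-1, lb-2: 30 each.
    edge-2: 100+30 = 130 ≤ 150
    lb-1: 100+30 = 130 ≤ 150
    lb-2: 90+30 = 120 ≤ 160
  worker-1 sheds 110 req/s to db-r, edge-1, edge-2: 36 each (2 lost).
    db-r: 10+36 = 46 ≤ 80
    edge-1: 10+36 = 46 ≤ 70
    edge-2: 130+36 = 166 > 150
Round 2 — edge-2 crashes.
  edge-2 sheds 166 req/s to lb-1: 166 each.
    lb-1: 130+166 = 296 > 150
Round 3 — lb-1 crashes.
  lb-1 sheds 296 req/s to edge-1: 296 each.
    edge-1: 46+296 = 342 > 70
Round 4 — edge-1 crashes.
  edge-1 sheds 342 req/s: no online neighbours, lost.
No further crashes.

yes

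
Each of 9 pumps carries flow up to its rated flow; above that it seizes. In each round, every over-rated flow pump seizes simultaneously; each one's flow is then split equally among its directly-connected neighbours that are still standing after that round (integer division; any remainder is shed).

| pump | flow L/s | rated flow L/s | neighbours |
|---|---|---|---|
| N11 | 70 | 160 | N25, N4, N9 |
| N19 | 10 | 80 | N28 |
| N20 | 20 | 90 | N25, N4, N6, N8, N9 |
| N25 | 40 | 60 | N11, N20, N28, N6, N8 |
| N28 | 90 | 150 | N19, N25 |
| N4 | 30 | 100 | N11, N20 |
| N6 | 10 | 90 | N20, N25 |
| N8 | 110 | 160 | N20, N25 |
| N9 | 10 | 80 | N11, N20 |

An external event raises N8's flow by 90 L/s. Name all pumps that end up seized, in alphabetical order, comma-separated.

N20, N25, N6, N8

Round 1 — N8 at 200 > 160. N8 seizes.
  N8 sheds 200 L/s to N20, N25: 100 each.
    N20: 20+100 = 120 > 90
    N25: 40+100 = 140 > 60
Round 2 — N20, N25 seize.
  N20 sheds 120 L/s to N4, N6, N9: 40 each.
    N4: 30+40 = 70 ≤ 100
    N6: 10+40 = 50 ≤ 90
    N9: 10+40 = 50 ≤ 80
  N25 sheds 140 L/s to N11, N28, N6: 46 each (2 lost).
    N11: 70+46 = 116 ≤ 160
    N28: 90+46 = 136 ≤ 150
    N6: 50+46 = 96 > 90
Round 3 — N6 seizes.
  N6 sheds 96 L/s: no online neighbours, lost.
No further seizures.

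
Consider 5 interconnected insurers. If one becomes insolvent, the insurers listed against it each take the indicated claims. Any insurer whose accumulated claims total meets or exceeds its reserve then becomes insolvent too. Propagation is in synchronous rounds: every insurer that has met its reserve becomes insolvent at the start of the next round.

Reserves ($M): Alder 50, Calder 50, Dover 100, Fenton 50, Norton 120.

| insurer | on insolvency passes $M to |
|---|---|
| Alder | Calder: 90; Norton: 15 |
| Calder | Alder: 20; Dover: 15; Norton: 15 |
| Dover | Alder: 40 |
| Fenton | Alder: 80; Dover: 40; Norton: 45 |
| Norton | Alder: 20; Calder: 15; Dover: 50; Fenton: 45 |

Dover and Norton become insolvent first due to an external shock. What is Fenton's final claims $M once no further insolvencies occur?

45

Round 1 — Dover, Norton become insolvent (initial).
  Alder: +40+20 → 60 ≥ 50
  Calder: +15 → 15 < 50
  Fenton: +45 → 45 < 50
Round 2 — Alder becomes insolvent.
  Calder: +90 → 105 ≥ 50
Round 3 — Calder becomes insolvent.
No further insolvencies.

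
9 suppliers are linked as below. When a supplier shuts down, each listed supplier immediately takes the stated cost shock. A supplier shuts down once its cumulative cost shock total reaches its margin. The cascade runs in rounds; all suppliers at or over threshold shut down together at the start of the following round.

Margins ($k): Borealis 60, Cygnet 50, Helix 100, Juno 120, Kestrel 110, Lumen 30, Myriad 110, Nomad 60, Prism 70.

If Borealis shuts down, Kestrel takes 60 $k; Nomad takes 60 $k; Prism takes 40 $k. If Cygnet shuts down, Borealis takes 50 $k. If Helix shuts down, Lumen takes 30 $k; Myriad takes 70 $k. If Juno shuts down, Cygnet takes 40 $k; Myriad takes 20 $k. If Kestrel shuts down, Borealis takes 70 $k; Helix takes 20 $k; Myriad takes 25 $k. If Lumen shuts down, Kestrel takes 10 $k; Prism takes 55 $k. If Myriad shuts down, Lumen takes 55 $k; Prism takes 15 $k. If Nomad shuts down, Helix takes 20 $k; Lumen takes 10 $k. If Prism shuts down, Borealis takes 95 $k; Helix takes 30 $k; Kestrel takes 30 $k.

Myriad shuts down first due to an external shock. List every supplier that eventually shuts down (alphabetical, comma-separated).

Round 1 — Myriad shuts down (initial).
  Lumen: +55 → 55 ≥ 30
  Prism: +15 → 15 < 70
Round 2 — Lumen shuts down.
  Kestrel: +10 → 10 < 110
  Prism: +55 → 70 ≥ 70
Round 3 — Prism shuts down.
  Borealis: +95 → 95 ≥ 60
  Helix: +30 → 30 < 100
  Kestrel: +30 → 40 < 110
Round 4 — Borealis shuts down.
  Kestrel: +60 → 100 < 110
  Nomad: +60 → 60 ≥ 60
Round 5 — Nomad shuts down.
  Helix: +20 → 50 < 100
No further shutdowns.

Borealis, Lumen, Myriad, Nomad, Prism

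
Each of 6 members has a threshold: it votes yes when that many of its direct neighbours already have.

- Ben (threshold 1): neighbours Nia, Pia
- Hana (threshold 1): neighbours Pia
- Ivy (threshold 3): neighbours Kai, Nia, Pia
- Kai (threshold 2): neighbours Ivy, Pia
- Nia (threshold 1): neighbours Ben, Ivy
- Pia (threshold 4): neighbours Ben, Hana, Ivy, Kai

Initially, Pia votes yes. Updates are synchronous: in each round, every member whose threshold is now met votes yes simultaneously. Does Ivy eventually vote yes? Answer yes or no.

Round 1 — Pia votes yes (initial).
Round 2 — checking thresholds:
  Ben: 1 of 2 neighbours ≥ 1, votes yes.
  Hana: 1 of 1 neighbours ≥ 1, votes yes.
  Ivy: 1 of 3 neighbours < 3, not yet.
  Kai: 1 of 2 neighbours < 2, not yet.
Round 3 — checking thresholds:
  Ivy: 1 of 3 neighbours < 3, not yet.
  Kai: 1 of 2 neighbours < 2, not yet.
  Nia: 1 of 2 neighbours ≥ 1, votes yes.
Round 4 — no new yes votes; cascade stops.

no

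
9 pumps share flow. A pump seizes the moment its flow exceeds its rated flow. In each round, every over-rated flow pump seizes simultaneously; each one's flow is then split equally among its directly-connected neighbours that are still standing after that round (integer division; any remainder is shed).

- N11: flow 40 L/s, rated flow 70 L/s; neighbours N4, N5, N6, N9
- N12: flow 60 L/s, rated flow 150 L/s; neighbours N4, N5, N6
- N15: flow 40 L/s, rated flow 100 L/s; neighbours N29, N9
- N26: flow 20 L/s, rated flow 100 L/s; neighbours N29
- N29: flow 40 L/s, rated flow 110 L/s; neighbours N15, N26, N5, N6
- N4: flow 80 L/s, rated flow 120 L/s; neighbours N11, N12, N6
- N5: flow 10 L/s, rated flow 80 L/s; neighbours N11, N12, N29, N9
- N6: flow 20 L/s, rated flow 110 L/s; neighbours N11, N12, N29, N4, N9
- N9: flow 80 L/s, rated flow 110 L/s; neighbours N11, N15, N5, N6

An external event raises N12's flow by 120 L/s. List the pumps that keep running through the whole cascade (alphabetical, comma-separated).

N26

Round 1 — N12 at 180 > 150. N12 seizes.
  N12 sheds 180 L/s to N4, N5, N6: 60 each.
    N4: 80+60 = 140 > 120
    N5: 10+60 = 70 ≤ 80
    N6: 20+60 = 80 ≤ 110
Round 2 — N4 seizes.
  N4 sheds 140 L/s to N11, N6: 70 each.
    N11: 40+70 = 110 > 70
    N6: 80+70 = 150 > 110
Round 3 — N11, N6 seize.
  N11 sheds 110 L/s to N5, N9: 55 each.
    N5: 70+55 = 125 > 80
    N9: 80+55 = 135 > 110
  N6 sheds 150 L/s to N29, N9: 75 each.
    N29: 40+75 = 115 > 110
    N9: 135+75 = 210 > 110
Round 4 — N29, N5, N9 seize.
  N29 sheds 115 L/s to N15, N26: 57 each (1 lost).
    N15: 40+57 = 97 ≤ 100
    N26: 20+57 = 77 ≤ 100
  N5 sheds 125 L/s: no online neighbours, lost.
  N9 sheds 210 L/s to N15: 210 each.
    N15: 97+210 = 307 > 100
Round 5 — N15 seizes.
  N15 sheds 307 L/s: no online neighbours, lost.
No further seizures.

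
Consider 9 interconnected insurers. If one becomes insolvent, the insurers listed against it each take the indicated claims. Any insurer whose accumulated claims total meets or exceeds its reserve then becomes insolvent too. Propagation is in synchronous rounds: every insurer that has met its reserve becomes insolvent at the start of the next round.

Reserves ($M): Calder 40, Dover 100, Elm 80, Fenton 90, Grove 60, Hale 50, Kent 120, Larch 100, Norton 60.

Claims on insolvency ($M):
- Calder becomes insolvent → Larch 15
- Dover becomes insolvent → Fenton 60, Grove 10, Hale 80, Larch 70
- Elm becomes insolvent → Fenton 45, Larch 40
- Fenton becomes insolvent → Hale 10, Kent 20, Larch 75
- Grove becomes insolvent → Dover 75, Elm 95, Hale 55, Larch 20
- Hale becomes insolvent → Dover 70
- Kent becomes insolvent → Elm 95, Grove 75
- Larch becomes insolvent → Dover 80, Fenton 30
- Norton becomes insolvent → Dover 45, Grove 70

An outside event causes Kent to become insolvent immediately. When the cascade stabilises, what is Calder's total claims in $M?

0

Round 1 — Kent becomes insolvent (initial).
  Elm: +95 → 95 ≥ 80
  Grove: +75 → 75 ≥ 60
Round 2 — Elm, Grove become insolvent.
  Dover: +75 → 75 < 100
  Fenton: +45 → 45 < 90
  Hale: +55 → 55 ≥ 50
  Larch: +40+20 → 60 < 100
Round 3 — Hale becomes insolvent.
  Dover: +70 → 145 ≥ 100
Round 4 — Dover becomes insolvent.
  Fenton: +60 → 105 ≥ 90
  Larch: +70 → 130 ≥ 100
Round 5 — Fenton, Larch become insolvent.
No further insolvencies.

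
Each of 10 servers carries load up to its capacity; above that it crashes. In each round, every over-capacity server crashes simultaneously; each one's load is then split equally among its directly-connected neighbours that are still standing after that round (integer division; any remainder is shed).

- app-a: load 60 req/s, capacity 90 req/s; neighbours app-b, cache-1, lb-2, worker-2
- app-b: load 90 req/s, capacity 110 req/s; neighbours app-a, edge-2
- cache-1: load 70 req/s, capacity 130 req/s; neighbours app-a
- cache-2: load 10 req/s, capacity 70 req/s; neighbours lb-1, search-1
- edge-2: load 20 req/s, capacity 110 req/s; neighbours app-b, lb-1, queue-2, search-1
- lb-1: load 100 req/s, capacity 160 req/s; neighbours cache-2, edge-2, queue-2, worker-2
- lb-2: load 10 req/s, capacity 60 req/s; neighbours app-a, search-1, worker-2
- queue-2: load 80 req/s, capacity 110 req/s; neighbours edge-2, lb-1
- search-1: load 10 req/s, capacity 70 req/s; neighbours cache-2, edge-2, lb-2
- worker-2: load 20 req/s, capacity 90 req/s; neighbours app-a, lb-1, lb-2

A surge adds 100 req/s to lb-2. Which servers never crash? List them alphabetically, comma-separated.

cache-1

Round 1 — lb-2 at 110 > 60. lb-2 crashes.
  lb-2 sheds 110 req/s to app-a, search-1, worker-2: 36 each (2 lost).
    app-a: 60+36 = 96 > 90
    search-1: 10+36 = 46 ≤ 70
    worker-2: 20+36 = 56 ≤ 90
Round 2 — app-a crashes.
  app-a sheds 96 req/s to app-b, cache-1, worker-2: 32 each.
    app-b: 90+32 = 122 > 110
    cache-1: 70+32 = 102 ≤ 130
    worker-2: 56+32 = 88 ≤ 90
Round 3 — app-b crashes.
  app-b sheds 122 req/s to edge-2: 122 each.
    edge-2: 20+122 = 142 > 110
Round 4 — edge-2 crashes.
  edge-2 sheds 142 req/s to lb-1, queue-2, search-1: 47 each (1 lost).
    lb-1: 100+47 = 147 ≤ 160
    queue-2: 80+47 = 127 > 110
    search-1: 46+47 = 93 > 70
Round 5 — queue-2, search-1 crash.
  queue-2 sheds 127 req/s to lb-1: 127 each.
    lb-1: 147+127 = 274 > 160
  search-1 sheds 93 req/s to cache-2: 93 each.
    cache-2: 10+93 = 103 > 70
Round 6 — cache-2, lb-1 crash.
  cache-2 sheds 103 req/s: no online neighbours, lost.
  lb-1 sheds 274 req/s to worker-2: 274 each.
    worker-2: 88+274 = 362 > 90
Round 7 — worker-2 crashes.
  worker-2 sheds 362 req/s: no online neighbours, lost.
No further crashes.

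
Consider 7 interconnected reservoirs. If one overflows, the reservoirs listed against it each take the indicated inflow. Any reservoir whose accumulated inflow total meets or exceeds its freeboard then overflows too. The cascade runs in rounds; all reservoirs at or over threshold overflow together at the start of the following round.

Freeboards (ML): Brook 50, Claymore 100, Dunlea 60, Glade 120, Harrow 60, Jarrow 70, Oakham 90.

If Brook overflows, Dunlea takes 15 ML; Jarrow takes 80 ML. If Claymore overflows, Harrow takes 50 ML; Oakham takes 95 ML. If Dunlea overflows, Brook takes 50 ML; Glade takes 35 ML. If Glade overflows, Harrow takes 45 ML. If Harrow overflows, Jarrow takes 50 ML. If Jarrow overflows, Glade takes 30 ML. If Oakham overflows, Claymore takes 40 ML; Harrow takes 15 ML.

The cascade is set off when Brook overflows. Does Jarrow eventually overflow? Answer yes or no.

yes

Round 1 — Brook overflows (initial).
  Dunlea: +15 → 15 < 60
  Jarrow: +80 → 80 ≥ 70
Round 2 — Jarrow overflows.
  Glade: +30 → 30 < 120
No further overflows.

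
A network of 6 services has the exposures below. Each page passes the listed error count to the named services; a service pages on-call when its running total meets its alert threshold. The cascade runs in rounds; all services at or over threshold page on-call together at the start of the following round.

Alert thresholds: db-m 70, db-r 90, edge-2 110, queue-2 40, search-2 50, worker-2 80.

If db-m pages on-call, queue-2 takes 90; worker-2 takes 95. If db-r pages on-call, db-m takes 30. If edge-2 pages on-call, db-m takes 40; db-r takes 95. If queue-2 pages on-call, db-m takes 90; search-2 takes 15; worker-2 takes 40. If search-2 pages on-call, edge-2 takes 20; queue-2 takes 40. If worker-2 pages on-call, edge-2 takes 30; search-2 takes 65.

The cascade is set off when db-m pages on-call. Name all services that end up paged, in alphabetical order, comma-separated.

Round 1 — db-m pages on-call (initial).
  queue-2: +90 → 90 ≥ 40
  worker-2: +95 → 95 ≥ 80
Round 2 — queue-2, worker-2 page on-call.
  edge-2: +30 → 30 < 110
  search-2: +15+65 → 80 ≥ 50
Round 3 — search-2 pages on-call.
  edge-2: +20 → 50 < 110
No further pages.

db-m, queue-2, search-2, worker-2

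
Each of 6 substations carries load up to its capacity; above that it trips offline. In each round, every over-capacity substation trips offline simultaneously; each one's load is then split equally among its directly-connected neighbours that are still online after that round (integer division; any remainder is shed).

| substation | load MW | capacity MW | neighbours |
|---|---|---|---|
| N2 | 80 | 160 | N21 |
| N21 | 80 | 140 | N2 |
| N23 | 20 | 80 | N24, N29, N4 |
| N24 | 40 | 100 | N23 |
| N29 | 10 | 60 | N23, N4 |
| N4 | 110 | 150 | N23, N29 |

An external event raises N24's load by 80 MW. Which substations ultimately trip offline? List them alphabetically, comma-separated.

Round 1 — N24 at 120 > 100. N24 trips offline.
  N24 sheds 120 MW to N23: 120 each.
    N23: 20+120 = 140 > 80
Round 2 — N23 trips offline.
  N23 sheds 140 MW to N29, N4: 70 each.
    N29: 10+70 = 80 > 60
    N4: 110+70 = 180 > 150
Round 3 — N29, N4 trip offline.
  N29 sheds 80 MW: no online neighbours, lost.
  N4 sheds 180 MW: no online neighbours, lost.
No further trips.

N23, N24, N29, N4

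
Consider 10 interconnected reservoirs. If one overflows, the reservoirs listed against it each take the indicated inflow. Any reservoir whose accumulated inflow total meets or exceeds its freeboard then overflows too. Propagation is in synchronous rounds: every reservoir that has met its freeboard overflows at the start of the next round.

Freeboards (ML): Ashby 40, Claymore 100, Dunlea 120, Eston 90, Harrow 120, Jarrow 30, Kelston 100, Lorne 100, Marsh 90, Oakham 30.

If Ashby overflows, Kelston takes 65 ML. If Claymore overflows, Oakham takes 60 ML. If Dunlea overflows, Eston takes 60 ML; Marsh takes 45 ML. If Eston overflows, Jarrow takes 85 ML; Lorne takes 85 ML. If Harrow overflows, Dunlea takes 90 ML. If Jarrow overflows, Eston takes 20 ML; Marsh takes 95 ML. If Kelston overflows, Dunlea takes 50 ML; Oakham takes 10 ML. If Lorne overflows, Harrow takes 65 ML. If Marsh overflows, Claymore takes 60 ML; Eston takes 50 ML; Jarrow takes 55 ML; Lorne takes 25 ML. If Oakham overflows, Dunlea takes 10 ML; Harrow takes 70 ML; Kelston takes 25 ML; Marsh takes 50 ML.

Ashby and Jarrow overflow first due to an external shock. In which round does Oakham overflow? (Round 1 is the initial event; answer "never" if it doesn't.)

Round 1 — Ashby, Jarrow overflow (initial).
  Eston: +20 → 20 < 90
  Kelston: +65 → 65 < 100
  Marsh: +95 → 95 ≥ 90
Round 2 — Marsh overflows.
  Claymore: +60 → 60 < 100
  Eston: +50 → 70 < 90
  Lorne: +25 → 25 < 100
No further overflows.

never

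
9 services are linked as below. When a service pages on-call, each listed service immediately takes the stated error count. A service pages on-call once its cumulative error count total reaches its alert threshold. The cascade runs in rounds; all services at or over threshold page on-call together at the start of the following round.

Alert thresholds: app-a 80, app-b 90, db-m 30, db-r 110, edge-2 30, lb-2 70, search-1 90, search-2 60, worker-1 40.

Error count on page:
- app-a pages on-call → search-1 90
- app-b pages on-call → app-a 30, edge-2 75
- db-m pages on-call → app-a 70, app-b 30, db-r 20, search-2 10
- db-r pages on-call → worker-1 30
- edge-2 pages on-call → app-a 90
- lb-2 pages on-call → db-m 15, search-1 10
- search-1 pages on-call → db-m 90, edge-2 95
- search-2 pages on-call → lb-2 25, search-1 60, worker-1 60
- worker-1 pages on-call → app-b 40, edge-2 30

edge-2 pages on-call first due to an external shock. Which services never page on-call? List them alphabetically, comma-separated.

app-b, db-r, lb-2, search-2, worker-1

Round 1 — edge-2 pages on-call (initial).
  app-a: +90 → 90 ≥ 80
Round 2 — app-a pages on-call.
  search-1: +90 → 90 ≥ 90
Round 3 — search-1 pages on-call.
  db-m: +90 → 90 ≥ 30
Round 4 — db-m pages on-call.
  app-b: +30 → 30 < 90
  db-r: +20 → 20 < 110
  search-2: +10 → 10 < 60
No further pages.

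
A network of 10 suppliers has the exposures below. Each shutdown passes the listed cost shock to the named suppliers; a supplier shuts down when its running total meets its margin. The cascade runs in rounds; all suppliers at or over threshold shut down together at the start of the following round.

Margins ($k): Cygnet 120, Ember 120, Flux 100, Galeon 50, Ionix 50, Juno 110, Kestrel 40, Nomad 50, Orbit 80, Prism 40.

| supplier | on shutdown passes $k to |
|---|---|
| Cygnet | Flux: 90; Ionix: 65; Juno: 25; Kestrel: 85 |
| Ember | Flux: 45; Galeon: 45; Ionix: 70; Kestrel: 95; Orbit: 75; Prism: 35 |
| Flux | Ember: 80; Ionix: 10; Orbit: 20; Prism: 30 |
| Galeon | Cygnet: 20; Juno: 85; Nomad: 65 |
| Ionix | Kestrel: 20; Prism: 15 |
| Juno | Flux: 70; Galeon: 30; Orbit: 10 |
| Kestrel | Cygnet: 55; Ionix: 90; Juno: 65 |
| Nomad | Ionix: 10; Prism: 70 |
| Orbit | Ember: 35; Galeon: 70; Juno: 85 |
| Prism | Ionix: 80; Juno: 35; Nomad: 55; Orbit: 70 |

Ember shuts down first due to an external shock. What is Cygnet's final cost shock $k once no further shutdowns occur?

Round 1 — Ember shuts down (initial).
  Flux: +45 → 45 < 100
  Galeon: +45 → 45 < 50
  Ionix: +70 → 70 ≥ 50
  Kestrel: +95 → 95 ≥ 40
  Orbit: +75 → 75 < 80
  Prism: +35 → 35 < 40
Round 2 — Ionix, Kestrel shut down.
  Cygnet: +55 → 55 < 120
  Juno: +65 → 65 < 110
  Prism: +15 → 50 ≥ 40
Round 3 — Prism shuts down.
  Juno: +35 → 100 < 110
  Nomad: +55 → 55 ≥ 50
  Orbit: +70 → 145 ≥ 80
Round 4 — Nomad, Orbit shut down.
  Galeon: +70 → 115 ≥ 50
  Juno: +85 → 185 ≥ 110
Round 5 — Galeon, Juno shut down.
  Cygnet: +20 → 75 < 120
  Flux: +70 → 115 ≥ 100
Round 6 — Flux shuts down.
No further shutdowns.

75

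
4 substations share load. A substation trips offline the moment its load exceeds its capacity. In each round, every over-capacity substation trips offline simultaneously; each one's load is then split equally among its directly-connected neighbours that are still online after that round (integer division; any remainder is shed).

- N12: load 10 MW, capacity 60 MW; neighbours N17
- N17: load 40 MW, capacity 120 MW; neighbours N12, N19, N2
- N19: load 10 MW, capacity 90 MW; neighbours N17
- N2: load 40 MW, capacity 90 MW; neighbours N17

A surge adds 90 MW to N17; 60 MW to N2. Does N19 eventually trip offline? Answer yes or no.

Round 1 — N17 at 130 > 120; N2 at 100 > 90. N17, N2 trip offline.
  N17 sheds 130 MW to N12, N19: 65 each.
    N12: 10+65 = 75 > 60
    N19: 10+65 = 75 ≤ 90
  N2 sheds 100 MW: no online neighbours, lost.
Round 2 — N12 trips offline.
  N12 sheds 75 MW: no online neighbours, lost.
No further trips.

no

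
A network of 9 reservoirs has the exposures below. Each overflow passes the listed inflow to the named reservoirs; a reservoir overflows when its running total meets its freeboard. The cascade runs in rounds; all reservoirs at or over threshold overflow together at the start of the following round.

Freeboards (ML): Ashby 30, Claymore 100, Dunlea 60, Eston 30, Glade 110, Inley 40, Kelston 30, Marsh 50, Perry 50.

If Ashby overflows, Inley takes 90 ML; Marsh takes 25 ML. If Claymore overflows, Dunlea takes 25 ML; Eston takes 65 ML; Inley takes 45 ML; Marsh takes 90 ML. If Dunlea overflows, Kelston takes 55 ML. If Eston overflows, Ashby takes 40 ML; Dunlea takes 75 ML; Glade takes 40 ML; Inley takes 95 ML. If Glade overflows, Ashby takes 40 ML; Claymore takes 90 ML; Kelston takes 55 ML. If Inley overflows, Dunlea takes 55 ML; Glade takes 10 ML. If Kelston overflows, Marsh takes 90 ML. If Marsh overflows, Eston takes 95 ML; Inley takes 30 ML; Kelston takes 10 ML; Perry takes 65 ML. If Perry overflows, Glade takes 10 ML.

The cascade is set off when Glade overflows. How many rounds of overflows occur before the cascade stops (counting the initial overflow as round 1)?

5

Round 1 — Glade overflows (initial).
  Ashby: +40 → 40 ≥ 30
  Claymore: +90 → 90 < 100
  Kelston: +55 → 55 ≥ 30
Round 2 — Ashby, Kelston overflow.
  Inley: +90 → 90 ≥ 40
  Marsh: +25+90 → 115 ≥ 50
Round 3 — Inley, Marsh overflow.
  Dunlea: +55 → 55 < 60
  Eston: +95 → 95 ≥ 30
  Perry: +65 → 65 ≥ 50
Round 4 — Eston, Perry overflow.
  Dunlea: +75 → 130 ≥ 60
Round 5 — Dunlea overflows.
No further overflows.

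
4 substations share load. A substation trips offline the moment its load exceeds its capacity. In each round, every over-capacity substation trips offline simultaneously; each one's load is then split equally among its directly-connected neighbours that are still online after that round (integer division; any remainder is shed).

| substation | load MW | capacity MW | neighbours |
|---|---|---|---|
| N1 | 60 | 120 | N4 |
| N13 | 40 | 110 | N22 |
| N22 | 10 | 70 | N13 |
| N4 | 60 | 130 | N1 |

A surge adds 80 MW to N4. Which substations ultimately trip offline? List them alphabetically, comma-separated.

N1, N4

Round 1 — N4 at 140 > 130. N4 trips offline.
  N4 sheds 140 MW to N1: 140 each.
    N1: 60+140 = 200 > 120
Round 2 — N1 trips offline.
  N1 sheds 200 MW: no online neighbours, lost.
No further trips.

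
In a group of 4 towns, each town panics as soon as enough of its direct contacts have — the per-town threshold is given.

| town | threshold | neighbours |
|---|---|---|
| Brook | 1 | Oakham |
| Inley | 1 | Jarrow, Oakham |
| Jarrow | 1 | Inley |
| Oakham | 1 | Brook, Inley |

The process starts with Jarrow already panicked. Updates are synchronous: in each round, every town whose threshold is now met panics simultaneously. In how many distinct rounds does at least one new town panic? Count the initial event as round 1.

4

Round 1 — Jarrow panics (initial).
Round 2 — checking thresholds:
  Inley: 1 of 2 neighbours ≥ 1, panics.
Round 3 — checking thresholds:
  Oakham: 1 of 2 neighbours ≥ 1, panics.
Round 4 — checking thresholds:
  Brook: 1 of 1 neighbours ≥ 1, panics.
Round 5 — no new panics; cascade stops.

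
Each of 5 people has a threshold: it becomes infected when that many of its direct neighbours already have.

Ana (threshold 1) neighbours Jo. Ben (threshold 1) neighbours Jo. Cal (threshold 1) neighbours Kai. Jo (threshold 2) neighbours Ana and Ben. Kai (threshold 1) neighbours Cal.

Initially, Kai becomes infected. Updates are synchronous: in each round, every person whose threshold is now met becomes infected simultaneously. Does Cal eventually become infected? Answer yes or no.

yes

Round 1 — Kai becomes infected (initial).
Round 2 — checking thresholds:
  Cal: 1 of 1 neighbours ≥ 1, becomes infected.
Round 3 — no new infections; cascade stops.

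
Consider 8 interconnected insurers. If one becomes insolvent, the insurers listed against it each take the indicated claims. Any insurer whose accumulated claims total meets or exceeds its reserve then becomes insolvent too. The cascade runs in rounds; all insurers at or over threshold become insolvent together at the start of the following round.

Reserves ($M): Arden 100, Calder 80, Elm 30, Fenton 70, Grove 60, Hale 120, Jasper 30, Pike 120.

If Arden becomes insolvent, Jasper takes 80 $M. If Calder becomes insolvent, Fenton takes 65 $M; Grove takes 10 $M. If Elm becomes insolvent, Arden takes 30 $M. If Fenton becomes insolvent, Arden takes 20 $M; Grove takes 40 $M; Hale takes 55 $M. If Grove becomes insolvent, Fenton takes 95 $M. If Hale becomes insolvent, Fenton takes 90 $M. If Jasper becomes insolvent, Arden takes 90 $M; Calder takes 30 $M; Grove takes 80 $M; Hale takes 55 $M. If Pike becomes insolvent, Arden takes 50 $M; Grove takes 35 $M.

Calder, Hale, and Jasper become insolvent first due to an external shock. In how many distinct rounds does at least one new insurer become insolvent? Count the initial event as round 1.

Round 1 — Calder, Hale, Jasper become insolvent (initial).
  Arden: +90 → 90 < 100
  Fenton: +65+90 → 155 ≥ 70
  Grove: +10+80 → 90 ≥ 60
Round 2 — Fenton, Grove become insolvent.
  Arden: +20 → 110 ≥ 100
Round 3 — Arden becomes insolvent.
No further insolvencies.

3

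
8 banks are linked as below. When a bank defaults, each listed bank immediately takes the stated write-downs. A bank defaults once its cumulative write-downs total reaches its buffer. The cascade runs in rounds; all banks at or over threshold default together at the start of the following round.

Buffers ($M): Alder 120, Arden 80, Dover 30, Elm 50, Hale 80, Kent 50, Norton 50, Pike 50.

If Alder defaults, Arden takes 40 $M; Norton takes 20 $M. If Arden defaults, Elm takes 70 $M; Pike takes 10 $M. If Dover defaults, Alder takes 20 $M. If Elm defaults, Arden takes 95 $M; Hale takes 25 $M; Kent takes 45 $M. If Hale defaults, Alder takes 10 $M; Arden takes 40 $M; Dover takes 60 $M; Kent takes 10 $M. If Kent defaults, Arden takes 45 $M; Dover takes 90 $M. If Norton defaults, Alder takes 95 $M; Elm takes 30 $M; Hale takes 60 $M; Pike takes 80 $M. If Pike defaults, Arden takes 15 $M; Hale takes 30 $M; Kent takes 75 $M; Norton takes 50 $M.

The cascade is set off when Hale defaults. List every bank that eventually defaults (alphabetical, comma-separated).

Dover, Hale

Round 1 — Hale defaults (initial).
  Alder: +10 → 10 < 120
  Arden: +40 → 40 < 80
  Dover: +60 → 60 ≥ 30
  Kent: +10 → 10 < 50
Round 2 — Dover defaults.
  Alder: +20 → 30 < 120
No further defaults.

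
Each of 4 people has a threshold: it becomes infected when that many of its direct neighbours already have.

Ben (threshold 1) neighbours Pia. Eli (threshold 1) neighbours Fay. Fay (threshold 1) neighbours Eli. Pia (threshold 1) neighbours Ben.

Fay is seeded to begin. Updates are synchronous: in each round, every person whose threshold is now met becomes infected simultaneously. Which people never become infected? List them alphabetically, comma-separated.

Ben, Pia

Round 1 — Fay becomes infected (initial).
Round 2 — checking thresholds:
  Eli: 1 of 1 neighbours ≥ 1, becomes infected.
Round 3 — no new infections; cascade stops.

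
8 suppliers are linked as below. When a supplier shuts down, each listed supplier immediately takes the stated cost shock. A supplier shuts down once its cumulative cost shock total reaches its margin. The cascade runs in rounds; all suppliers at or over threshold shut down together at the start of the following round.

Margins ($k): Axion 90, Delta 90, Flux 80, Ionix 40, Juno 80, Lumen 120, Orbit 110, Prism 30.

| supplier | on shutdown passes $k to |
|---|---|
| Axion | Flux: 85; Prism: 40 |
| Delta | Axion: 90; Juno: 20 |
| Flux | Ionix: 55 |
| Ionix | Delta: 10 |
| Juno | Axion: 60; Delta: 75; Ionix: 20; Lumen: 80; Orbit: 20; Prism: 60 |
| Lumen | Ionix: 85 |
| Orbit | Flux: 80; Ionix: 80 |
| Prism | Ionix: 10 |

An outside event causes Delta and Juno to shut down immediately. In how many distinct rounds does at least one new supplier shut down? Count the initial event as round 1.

Round 1 — Delta, Juno shut down (initial).
  Axion: +90+60 → 150 ≥ 90
  Ionix: +20 → 20 < 40
  Lumen: +80 → 80 < 120
  Orbit: +20 → 20 < 110
  Prism: +60 → 60 ≥ 30
Round 2 — Axion, Prism shut down.
  Flux: +85 → 85 ≥ 80
  Ionix: +10 → 30 < 40
Round 3 — Flux shuts down.
  Ionix: +55 → 85 ≥ 40
Round 4 — Ionix shuts down.
No further shutdowns.

4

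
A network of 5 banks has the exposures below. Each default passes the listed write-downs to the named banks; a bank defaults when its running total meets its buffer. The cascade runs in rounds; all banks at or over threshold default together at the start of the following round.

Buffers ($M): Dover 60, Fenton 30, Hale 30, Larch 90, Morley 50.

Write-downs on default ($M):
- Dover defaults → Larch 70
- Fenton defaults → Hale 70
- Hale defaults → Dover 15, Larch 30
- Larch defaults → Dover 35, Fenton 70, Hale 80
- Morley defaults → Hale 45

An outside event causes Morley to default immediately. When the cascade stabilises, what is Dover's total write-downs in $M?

15

Round 1 — Morley defaults (initial).
  Hale: +45 → 45 ≥ 30
Round 2 — Hale defaults.
  Dover: +15 → 15 < 60
  Larch: +30 → 30 < 90
No further defaults.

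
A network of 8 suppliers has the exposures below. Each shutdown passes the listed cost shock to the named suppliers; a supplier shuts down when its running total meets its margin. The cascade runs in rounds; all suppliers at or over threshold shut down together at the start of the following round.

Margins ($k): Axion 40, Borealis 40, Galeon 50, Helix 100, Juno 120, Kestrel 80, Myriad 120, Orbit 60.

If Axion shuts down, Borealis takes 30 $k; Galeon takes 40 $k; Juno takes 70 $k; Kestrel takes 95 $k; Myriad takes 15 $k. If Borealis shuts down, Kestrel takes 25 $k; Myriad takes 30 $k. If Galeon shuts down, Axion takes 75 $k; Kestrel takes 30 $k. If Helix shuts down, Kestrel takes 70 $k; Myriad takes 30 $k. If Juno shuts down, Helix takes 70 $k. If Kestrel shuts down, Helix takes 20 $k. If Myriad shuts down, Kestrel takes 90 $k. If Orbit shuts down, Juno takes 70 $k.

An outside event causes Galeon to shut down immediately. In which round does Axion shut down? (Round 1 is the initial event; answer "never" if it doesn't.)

2

Round 1 — Galeon shuts down (initial).
  Axion: +75 → 75 ≥ 40
  Kestrel: +30 → 30 < 80
Round 2 — Axion shuts down.
  Borealis: +30 → 30 < 40
  Juno: +70 → 70 < 120
  Kestrel: +95 → 125 ≥ 80
  Myriad: +15 → 15 < 120
Round 3 — Kestrel shuts down.
  Helix: +20 → 20 < 100
No further shutdowns.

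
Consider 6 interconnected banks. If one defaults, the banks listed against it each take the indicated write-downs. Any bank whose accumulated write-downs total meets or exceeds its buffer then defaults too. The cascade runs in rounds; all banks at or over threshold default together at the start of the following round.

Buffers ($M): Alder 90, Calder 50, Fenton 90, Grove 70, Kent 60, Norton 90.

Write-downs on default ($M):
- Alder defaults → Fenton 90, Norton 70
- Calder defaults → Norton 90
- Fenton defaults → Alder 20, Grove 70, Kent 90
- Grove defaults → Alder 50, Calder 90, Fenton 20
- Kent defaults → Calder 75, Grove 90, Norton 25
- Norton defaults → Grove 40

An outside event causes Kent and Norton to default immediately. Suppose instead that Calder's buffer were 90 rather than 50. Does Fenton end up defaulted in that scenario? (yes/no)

no

With Calder's buffer at 90:
Round 1 — Kent, Norton default (initial).
  Calder: +75 → 75 < 90
  Grove: +90+40 → 130 ≥ 70
Round 2 — Grove defaults.
  Alder: +50 → 50 < 90
  Calder: +90 → 165 ≥ 90
  Fenton: +20 → 20 < 90
Round 3 — Calder defaults.
No further defaults.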